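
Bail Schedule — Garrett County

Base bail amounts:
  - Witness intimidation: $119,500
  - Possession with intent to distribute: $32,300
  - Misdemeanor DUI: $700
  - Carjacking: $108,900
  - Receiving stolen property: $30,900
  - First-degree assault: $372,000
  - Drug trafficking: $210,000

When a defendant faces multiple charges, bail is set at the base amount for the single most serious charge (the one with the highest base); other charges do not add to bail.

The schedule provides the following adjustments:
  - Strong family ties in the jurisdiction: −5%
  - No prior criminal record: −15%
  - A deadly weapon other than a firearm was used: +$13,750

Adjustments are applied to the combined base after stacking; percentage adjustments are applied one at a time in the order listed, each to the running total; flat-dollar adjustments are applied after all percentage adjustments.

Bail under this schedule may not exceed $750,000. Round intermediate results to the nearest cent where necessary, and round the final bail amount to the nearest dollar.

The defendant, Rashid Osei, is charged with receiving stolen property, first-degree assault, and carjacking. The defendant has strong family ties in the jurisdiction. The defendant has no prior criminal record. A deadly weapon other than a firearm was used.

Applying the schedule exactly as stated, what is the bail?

$314,140

Base amounts from the schedule: receiving stolen property $30,900; first-degree assault $372,000; carjacking $108,900.
Stacking rule: use the highest base only. Highest is first-degree assault at $372,000. Combined base = $372,000.
Strong family ties in the jurisdiction (−5%): $372,000 × 0.95 = $353,400.
No prior criminal record (−15%): $353,400 × 0.85 = $300,390.
A deadly weapon other than a firearm was used (+$13,750 flat): $300,390 + $13,750 = $314,140.
$314,140 is within the $750,000 maximum.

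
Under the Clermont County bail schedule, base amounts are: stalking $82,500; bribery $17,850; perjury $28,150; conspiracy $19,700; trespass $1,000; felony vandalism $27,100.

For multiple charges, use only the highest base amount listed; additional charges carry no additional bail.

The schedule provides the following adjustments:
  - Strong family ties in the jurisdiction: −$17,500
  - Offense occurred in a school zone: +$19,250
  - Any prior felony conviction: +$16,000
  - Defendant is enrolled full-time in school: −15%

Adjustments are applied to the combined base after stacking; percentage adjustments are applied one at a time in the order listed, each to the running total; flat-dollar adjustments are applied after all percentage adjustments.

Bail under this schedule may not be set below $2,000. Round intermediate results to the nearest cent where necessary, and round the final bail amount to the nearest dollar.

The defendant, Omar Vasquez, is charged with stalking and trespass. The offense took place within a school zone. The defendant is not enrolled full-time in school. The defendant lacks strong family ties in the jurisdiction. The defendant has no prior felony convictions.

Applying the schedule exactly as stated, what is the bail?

Base amounts from the schedule: stalking $82,500; trespass $1,000.
Stacking rule: use the highest base only. Highest is stalking at $82,500. Combined base = $82,500.
Offense occurred in a school zone (+$19,250 flat): $82,500 + $19,250 = $101,750.
$101,750 is at or above the $2,000 minimum.

$101,750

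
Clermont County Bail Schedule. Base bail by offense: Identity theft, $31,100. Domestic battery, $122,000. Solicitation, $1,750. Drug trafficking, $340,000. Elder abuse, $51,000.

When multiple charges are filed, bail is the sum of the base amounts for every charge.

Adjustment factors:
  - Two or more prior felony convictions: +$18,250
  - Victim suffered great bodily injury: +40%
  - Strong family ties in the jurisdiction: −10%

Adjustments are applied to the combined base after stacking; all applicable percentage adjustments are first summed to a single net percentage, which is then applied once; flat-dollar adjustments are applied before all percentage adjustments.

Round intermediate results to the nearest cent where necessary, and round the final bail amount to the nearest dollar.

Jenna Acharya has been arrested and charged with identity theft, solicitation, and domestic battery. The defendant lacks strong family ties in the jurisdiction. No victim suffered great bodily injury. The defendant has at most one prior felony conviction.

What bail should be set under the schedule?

$154,850

Base amounts from the schedule: identity theft $31,100; solicitation $1,750; domestic battery $122,000.
Stacking rule: sum of all bases. $31,100 + $1,750 + $122,000 = $154,850.
No adjustment factors apply to this defendant.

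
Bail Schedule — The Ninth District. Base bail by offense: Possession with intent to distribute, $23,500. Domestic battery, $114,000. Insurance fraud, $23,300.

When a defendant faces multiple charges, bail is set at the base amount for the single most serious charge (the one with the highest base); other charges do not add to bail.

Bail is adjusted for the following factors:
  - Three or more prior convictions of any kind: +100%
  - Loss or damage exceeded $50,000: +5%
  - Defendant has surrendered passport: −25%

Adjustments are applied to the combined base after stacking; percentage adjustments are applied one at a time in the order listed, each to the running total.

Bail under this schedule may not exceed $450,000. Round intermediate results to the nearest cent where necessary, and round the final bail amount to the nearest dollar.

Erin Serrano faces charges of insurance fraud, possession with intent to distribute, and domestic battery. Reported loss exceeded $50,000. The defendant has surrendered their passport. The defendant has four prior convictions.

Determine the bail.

$179,550

Base amounts from the schedule: insurance fraud $23,300; possession with intent to distribute $23,500; domestic battery $114,000.
Stacking rule: use the highest base only. Highest is domestic battery at $114,000. Combined base = $114,000.
Three or more prior convictions of any kind (+100%): $114,000 × 2 = $228,000.
Loss or damage exceeded $50,000 (+5%): $228,000 × 1.05 = $239,400.
Defendant has surrendered passport (−25%): $239,400 × 0.75 = $179,550.
$179,550 is within the $450,000 maximum.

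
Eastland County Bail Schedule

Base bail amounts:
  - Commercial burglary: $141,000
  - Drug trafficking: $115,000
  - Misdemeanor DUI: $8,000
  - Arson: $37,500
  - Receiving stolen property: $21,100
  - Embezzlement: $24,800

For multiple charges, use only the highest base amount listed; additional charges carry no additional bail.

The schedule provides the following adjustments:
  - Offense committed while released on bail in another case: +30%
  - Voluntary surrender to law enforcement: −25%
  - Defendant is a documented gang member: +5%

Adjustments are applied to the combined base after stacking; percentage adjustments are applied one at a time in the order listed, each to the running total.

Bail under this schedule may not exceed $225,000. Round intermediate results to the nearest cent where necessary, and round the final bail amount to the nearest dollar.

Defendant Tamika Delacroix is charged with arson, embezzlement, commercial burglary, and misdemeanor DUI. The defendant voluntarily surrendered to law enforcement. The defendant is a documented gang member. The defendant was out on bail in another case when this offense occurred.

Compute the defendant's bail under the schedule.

$144,349

Base amounts from the schedule: arson $37,500; embezzlement $24,800; commercial burglary $141,000; misdemeanor DUI $8,000.
Stacking rule: use the highest base only. Highest is commercial burglary at $141,000. Combined base = $141,000.
Offense committed while released on bail in another case (+30%): $141,000 × 1.3 = $183,300.
Voluntary surrender to law enforcement (−25%): $183,300 × 0.75 = $137,475.
Defendant is a documented gang member (+5%): $137,475 × 1.05 = $144,348.75.
$144,348.75 is within the $225,000 maximum.
Rounded to the nearest dollar: $144,349.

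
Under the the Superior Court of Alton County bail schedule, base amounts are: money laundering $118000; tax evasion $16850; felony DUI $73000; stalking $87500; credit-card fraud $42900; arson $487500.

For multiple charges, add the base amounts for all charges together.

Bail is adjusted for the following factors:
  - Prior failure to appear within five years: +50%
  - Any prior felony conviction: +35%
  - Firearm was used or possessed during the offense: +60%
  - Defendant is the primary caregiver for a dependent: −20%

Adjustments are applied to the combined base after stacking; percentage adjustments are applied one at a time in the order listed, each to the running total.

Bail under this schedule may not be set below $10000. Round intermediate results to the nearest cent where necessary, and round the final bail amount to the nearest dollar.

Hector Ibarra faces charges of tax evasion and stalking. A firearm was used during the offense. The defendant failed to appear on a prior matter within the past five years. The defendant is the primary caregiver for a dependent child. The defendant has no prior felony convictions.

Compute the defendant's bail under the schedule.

$200352

Base amounts from the schedule: tax evasion $16850; stalking $87500.
Stacking rule: sum of all bases. $16850 + $87500 = $104350.
Prior failure to appear within five years (+50%): $104350 × 1.5 = $156525.
Firearm was used or possessed during the offense (+60%): $156525 × 1.6 = $250440.
Defendant is the primary caregiver for a dependent (−20%): $250440 × 0.8 = $200352.
$200352 is at or above the $10000 minimum.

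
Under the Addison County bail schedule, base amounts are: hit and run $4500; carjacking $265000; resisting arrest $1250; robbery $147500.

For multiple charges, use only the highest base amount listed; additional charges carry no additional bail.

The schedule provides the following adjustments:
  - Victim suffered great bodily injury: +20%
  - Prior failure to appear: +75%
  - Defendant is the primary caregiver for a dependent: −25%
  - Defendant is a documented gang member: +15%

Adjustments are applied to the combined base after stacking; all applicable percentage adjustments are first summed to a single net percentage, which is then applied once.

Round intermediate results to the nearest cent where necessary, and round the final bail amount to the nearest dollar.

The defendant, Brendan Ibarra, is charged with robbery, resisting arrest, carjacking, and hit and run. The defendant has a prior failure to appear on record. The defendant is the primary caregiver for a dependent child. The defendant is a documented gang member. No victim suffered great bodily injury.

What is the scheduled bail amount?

$437250

Base amounts from the schedule: robbery $147500; resisting arrest $1250; carjacking $265000; hit and run $4500.
Stacking rule: use the highest base only. Highest is carjacking at $265000. Combined base = $265000.
Net percentage adjustment: +75% −25% +15% = +65%. $265000 × 1.65 = $437250.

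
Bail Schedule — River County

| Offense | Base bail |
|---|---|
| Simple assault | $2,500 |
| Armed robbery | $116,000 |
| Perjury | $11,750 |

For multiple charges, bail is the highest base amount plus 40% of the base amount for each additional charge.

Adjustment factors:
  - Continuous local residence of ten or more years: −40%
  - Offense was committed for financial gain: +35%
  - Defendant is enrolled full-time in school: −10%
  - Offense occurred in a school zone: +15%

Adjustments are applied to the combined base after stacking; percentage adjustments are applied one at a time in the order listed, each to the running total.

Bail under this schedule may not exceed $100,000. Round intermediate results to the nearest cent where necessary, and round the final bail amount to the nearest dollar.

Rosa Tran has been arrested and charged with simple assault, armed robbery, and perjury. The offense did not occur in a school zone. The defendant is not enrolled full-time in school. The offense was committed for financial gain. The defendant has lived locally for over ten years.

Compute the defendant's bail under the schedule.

Base amounts from the schedule: simple assault $2,500; armed robbery $116,000; perjury $11,750.
Stacking rule: highest base plus 40% of each additional charge. Highest is armed robbery at $116,000. Additional: $2,500 × 40% = $1,000; $11,750 × 40% = $4,700. Combined base = $116,000 + $5,700 = $121,700.
Continuous local residence of ten or more years (−40%): $121,700 × 0.6 = $73,020.
Offense was committed for financial gain (+35%): $73,020 × 1.35 = $98,577.
$98,577 is within the $100,000 maximum.

$98,577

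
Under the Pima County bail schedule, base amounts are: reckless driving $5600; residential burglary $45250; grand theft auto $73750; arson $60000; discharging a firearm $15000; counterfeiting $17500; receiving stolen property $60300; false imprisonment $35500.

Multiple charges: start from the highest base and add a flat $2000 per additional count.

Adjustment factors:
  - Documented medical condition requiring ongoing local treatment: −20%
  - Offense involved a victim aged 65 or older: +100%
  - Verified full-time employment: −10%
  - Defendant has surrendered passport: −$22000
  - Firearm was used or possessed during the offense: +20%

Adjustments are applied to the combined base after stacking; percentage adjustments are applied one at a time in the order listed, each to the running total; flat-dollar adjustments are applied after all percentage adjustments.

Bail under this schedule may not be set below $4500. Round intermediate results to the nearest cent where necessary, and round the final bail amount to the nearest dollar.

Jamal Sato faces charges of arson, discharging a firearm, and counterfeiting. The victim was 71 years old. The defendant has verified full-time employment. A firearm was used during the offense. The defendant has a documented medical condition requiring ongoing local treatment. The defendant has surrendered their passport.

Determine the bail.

$88592

Base amounts from the schedule: arson $60000; discharging a firearm $15000; counterfeiting $17500.
Stacking rule: highest base plus $2000 per additional charge. Highest is arson at $60000; 2 additional charges → +$4000. Combined base = $64000.
Documented medical condition requiring ongoing local treatment (−20%): $64000 × 0.8 = $51200.
Offense involved a victim aged 65 or older (+100%): $51200 × 2 = $102400.
Verified full-time employment (−10%): $102400 × 0.9 = $92160.
Firearm was used or possessed during the offense (+20%): $92160 × 1.2 = $110592.
Defendant has surrendered passport (−$22000 flat): $110592 − $22000 = $88592.
$88592 is at or above the $4500 minimum.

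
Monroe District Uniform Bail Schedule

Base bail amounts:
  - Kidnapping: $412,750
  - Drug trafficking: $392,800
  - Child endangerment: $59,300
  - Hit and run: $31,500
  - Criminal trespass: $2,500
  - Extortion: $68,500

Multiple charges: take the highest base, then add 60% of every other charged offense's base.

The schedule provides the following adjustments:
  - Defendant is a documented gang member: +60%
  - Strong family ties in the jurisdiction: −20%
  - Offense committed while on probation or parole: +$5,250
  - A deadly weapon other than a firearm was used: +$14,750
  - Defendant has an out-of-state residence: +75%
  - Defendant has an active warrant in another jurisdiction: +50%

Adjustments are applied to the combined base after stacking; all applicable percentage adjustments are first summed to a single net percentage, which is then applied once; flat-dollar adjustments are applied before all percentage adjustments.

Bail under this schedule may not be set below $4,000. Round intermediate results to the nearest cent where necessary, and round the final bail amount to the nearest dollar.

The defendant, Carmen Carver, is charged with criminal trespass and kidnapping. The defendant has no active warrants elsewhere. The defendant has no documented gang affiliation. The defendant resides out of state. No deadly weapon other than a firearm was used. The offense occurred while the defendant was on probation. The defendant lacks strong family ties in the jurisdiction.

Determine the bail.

Base amounts from the schedule: criminal trespass $2,500; kidnapping $412,750.
Stacking rule: highest base plus 60% of each additional charge. Highest is kidnapping at $412,750. Additional: $2,500 × 60% = $1,500. Combined base = $412,750 + $1,500 = $414,250.
Offense committed while on probation or parole (+$5,250 flat): $414,250 + $5,250 = $419,500.
Defendant has an out-of-state residence (+75%): $419,500 × 1.75 = $734,125.
$734,125 is at or above the $4,000 minimum.

$734,125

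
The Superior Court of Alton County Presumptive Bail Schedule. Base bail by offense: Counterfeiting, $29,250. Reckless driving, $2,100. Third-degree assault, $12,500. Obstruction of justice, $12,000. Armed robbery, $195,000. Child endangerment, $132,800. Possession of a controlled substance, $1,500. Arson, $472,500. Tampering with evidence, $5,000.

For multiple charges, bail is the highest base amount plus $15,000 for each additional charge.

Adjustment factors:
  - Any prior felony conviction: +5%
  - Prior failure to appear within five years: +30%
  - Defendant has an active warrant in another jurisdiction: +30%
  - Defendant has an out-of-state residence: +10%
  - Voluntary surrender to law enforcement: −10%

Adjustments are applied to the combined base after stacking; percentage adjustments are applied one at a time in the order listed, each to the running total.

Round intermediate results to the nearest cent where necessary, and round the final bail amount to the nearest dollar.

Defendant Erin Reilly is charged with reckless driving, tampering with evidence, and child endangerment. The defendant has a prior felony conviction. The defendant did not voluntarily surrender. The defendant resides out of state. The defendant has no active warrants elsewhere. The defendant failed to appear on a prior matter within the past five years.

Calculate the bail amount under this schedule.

Base amounts from the schedule: reckless driving $2,100; tampering with evidence $5,000; child endangerment $132,800.
Stacking rule: highest base plus $15,000 per additional charge. Highest is child endangerment at $132,800; 2 additional charges → +$30,000. Combined base = $162,800.
Any prior felony conviction (+5%): $162,800 × 1.05 = $170,940.
Prior failure to appear within five years (+30%): $170,940 × 1.3 = $222,222.
Defendant has an out-of-state residence (+10%): $222,222 × 1.1 = $244,444.20.
Rounded to the nearest dollar: $244,444.

$244,444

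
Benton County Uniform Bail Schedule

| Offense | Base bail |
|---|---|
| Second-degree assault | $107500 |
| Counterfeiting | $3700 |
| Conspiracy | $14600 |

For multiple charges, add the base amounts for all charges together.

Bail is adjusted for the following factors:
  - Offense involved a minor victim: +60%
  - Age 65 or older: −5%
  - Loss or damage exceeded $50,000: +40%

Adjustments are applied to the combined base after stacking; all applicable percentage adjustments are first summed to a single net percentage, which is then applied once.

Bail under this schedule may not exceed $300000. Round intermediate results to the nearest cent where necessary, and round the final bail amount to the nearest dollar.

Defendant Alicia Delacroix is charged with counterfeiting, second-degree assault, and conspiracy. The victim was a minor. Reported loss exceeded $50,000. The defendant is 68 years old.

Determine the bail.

Base amounts from the schedule: counterfeiting $3700; second-degree assault $107500; conspiracy $14600.
Stacking rule: sum of all bases. $3700 + $107500 + $14600 = $125800.
Net percentage adjustment: +60% −5% +40% = +95%. $125800 × 1.95 = $245310.
$245310 is within the $300000 maximum.

$245310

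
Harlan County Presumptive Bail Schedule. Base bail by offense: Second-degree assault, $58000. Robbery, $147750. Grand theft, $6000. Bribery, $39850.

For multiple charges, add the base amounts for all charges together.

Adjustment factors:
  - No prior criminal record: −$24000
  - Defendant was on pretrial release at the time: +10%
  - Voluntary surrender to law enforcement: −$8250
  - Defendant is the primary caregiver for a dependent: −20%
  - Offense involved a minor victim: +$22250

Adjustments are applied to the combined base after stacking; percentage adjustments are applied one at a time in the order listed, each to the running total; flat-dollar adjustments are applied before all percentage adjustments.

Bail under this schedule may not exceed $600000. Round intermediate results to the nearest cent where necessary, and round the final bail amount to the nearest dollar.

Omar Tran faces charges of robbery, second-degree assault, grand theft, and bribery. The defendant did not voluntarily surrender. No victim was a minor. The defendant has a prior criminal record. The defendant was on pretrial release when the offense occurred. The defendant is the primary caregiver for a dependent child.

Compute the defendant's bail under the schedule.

Base amounts from the schedule: robbery $147750; second-degree assault $58000; grand theft $6000; bribery $39850.
Stacking rule: sum of all bases. $147750 + $58000 + $6000 + $39850 = $251600.
Defendant was on pretrial release at the time (+10%): $251600 × 1.1 = $276760.
Defendant is the primary caregiver for a dependent (−20%): $276760 × 0.8 = $221408.
$221408 is within the $600000 maximum.

$221408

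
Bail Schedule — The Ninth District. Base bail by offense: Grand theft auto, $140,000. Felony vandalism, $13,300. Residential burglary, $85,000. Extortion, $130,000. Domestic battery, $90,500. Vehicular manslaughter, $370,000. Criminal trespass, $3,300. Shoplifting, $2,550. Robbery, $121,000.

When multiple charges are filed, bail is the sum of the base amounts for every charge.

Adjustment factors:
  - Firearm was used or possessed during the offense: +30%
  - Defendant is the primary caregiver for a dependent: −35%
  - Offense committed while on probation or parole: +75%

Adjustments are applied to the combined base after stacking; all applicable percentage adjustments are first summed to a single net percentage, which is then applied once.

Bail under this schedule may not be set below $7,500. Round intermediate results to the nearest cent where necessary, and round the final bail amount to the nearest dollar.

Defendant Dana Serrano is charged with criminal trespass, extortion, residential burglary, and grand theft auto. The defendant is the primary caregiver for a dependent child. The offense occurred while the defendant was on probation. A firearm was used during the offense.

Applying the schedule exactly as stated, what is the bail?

Base amounts from the schedule: criminal trespass $3,300; extortion $130,000; residential burglary $85,000; grand theft auto $140,000.
Stacking rule: sum of all bases. $3,300 + $130,000 + $85,000 + $140,000 = $358,300.
Net percentage adjustment: +30% −35% +75% = +70%. $358,300 × 1.7 = $609,110.
$609,110 is at or above the $7,500 minimum.

$609,110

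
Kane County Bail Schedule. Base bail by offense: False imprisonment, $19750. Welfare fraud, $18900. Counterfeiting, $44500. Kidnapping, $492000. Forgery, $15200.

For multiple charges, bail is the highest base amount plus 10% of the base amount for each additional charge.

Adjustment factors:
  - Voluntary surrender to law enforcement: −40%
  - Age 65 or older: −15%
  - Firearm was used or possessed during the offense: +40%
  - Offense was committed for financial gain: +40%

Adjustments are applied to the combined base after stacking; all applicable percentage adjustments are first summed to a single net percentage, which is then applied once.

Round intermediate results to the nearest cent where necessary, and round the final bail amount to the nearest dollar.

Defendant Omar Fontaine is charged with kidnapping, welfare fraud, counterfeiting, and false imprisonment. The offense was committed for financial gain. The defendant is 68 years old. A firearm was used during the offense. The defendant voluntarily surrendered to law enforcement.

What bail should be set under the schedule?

Base amounts from the schedule: kidnapping $492000; welfare fraud $18900; counterfeiting $44500; false imprisonment $19750.
Stacking rule: highest base plus 10% of each additional charge. Highest is kidnapping at $492000. Additional: $18900 × 10% = $1890; $44500 × 10% = $4450; $19750 × 10% = $1975. Combined base = $492000 + $8315 = $500315.
Net percentage adjustment: −40% −15% +40% +40% = +25%. $500315 × 1.25 = $625393.75.
Rounded to the nearest dollar: $625394.

$625394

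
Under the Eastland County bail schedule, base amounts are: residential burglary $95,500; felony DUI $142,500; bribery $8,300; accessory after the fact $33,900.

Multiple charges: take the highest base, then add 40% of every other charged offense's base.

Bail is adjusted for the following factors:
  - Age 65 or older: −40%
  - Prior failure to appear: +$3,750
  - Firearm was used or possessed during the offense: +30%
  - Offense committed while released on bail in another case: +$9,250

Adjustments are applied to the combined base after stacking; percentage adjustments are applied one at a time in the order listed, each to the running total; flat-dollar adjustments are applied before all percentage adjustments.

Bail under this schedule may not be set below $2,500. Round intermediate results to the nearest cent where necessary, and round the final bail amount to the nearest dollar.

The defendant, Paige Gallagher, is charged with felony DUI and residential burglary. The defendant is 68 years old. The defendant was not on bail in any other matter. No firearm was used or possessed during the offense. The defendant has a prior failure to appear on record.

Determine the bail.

Base amounts from the schedule: felony DUI $142,500; residential burglary $95,500.
Stacking rule: highest base plus 40% of each additional charge. Highest is felony DUI at $142,500. Additional: $95,500 × 40% = $38,200. Combined base = $142,500 + $38,200 = $180,700.
Prior failure to appear (+$3,750 flat): $180,700 + $3,750 = $184,450.
Age 65 or older (−40%): $184,450 × 0.6 = $110,670.
$110,670 is at or above the $2,500 minimum.

$110,670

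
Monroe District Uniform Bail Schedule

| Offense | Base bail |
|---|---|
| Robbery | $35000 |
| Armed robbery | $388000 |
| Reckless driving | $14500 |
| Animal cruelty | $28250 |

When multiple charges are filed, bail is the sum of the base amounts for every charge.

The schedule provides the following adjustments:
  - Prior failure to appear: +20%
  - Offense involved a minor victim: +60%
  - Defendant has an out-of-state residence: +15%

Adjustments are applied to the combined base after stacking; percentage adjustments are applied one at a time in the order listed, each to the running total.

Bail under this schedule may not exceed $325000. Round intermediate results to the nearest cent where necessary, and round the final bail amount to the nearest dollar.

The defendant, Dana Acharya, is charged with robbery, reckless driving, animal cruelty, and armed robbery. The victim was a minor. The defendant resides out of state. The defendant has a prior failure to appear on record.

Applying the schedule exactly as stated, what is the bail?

Base amounts from the schedule: robbery $35000; reckless driving $14500; animal cruelty $28250; armed robbery $388000.
Stacking rule: sum of all bases. $35000 + $14500 + $28250 + $388000 = $465750.
Prior failure to appear (+20%): $465750 × 1.2 = $558900.
Offense involved a minor victim (+60%): $558900 × 1.6 = $894240.
Defendant has an out-of-state residence (+15%): $894240 × 1.15 = $1028376.
Result $1028376 exceeds the maximum of $325000; bail is capped at $325000.

$325000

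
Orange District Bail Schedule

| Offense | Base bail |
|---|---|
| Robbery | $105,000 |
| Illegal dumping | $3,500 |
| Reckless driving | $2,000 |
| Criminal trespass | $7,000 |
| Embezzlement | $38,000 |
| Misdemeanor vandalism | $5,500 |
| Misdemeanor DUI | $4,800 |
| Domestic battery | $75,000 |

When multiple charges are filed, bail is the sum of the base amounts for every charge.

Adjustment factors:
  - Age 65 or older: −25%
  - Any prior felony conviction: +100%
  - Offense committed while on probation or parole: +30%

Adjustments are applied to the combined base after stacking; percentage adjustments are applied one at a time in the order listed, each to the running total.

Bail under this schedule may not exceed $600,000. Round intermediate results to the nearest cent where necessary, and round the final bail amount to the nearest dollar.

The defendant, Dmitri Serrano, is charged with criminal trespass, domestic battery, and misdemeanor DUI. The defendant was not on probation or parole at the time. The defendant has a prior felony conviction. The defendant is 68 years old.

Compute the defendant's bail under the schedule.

Base amounts from the schedule: criminal trespass $7,000; domestic battery $75,000; misdemeanor DUI $4,800.
Stacking rule: sum of all bases. $7,000 + $75,000 + $4,800 = $86,800.
Age 65 or older (−25%): $86,800 × 0.75 = $65,100.
Any prior felony conviction (+100%): $65,100 × 2 = $130,200.
$130,200 is within the $600,000 maximum.

$130,200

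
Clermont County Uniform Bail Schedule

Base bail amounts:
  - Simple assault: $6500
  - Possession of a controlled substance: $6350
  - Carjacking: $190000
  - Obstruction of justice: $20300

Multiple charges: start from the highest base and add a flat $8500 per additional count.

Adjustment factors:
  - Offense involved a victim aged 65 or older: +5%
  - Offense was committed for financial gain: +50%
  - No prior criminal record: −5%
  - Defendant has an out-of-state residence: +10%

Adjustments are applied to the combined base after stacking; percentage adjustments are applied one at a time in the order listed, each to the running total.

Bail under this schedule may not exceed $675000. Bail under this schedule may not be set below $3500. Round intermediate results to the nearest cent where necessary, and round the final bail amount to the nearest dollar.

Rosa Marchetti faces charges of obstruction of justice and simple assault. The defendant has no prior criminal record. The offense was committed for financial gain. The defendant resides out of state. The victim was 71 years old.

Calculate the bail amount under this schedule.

Base amounts from the schedule: obstruction of justice $20300; simple assault $6500.
Stacking rule: highest base plus $8500 per additional charge. Highest is obstruction of justice at $20300; 1 additional charge → +$8500. Combined base = $28800.
Offense involved a victim aged 65 or older (+5%): $28800 × 1.05 = $30240.
Offense was committed for financial gain (+50%): $30240 × 1.5 = $45360.
No prior criminal record (−5%): $45360 × 0.95 = $43092.
Defendant has an out-of-state residence (+10%): $43092 × 1.1 = $47401.20.
$47401.20 is within the $675000 maximum.
$47401.20 is at or above the $3500 minimum.
Rounded to the nearest dollar: $47401.

$47401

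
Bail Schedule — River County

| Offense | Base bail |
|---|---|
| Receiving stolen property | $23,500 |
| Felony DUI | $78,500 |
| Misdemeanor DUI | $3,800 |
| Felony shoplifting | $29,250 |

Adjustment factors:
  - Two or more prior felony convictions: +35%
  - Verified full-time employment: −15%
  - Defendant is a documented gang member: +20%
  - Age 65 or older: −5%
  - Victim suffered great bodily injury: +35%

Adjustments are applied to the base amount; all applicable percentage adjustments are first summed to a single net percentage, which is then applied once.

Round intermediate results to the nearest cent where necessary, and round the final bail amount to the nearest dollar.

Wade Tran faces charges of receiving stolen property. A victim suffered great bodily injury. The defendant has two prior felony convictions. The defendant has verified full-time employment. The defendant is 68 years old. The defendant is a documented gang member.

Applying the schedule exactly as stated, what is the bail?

Base amounts from the schedule: receiving stolen property $23,500.
Single charge. Combined base = $23,500.
Net percentage adjustment: +35% −15% +20% −5% +35% = +70%. $23,500 × 1.7 = $39,950.

$39,950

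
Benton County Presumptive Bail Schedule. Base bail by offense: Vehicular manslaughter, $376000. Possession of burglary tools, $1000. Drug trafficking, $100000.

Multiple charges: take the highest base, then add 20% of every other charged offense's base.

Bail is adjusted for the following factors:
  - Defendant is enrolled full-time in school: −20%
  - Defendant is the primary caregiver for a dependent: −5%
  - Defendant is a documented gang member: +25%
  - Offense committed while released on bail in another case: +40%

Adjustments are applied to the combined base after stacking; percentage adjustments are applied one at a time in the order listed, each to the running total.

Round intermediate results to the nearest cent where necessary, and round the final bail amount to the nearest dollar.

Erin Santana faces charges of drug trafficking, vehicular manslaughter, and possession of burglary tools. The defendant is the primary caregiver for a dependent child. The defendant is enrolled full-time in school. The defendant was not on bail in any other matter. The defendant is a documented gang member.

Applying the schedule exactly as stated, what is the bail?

Base amounts from the schedule: drug trafficking $100000; vehicular manslaughter $376000; possession of burglary tools $1000.
Stacking rule: highest base plus 20% of each additional charge. Highest is vehicular manslaughter at $376000. Additional: $100000 × 20% = $20000; $1000 × 20% = $200. Combined base = $376000 + $20200 = $396200.
Defendant is enrolled full-time in school (−20%): $396200 × 0.8 = $316960.
Defendant is the primary caregiver for a dependent (−5%): $316960 × 0.95 = $301112.
Defendant is a documented gang member (+25%): $301112 × 1.25 = $376390.

$376390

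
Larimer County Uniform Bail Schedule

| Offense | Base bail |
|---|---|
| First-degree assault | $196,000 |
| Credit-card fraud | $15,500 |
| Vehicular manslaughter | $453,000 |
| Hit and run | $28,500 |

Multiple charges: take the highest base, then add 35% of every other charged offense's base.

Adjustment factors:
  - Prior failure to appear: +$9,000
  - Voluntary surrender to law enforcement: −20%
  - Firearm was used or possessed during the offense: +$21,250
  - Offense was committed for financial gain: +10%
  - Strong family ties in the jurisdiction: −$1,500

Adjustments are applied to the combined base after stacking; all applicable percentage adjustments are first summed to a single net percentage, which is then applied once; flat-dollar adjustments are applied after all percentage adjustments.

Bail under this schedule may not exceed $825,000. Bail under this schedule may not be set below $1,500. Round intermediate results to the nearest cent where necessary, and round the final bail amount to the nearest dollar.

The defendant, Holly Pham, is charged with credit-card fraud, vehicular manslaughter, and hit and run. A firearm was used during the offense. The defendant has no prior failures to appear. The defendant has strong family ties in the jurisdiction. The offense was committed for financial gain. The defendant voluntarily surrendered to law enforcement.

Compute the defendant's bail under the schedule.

Base amounts from the schedule: credit-card fraud $15,500; vehicular manslaughter $453,000; hit and run $28,500.
Stacking rule: highest base plus 35% of each additional charge. Highest is vehicular manslaughter at $453,000. Additional: $15,500 × 35% = $5,425; $28,500 × 35% = $9,975. Combined base = $453,000 + $15,400 = $468,400.
Net percentage adjustment: −20% +10% = −10%. $468,400 × 0.9 = $421,560.
Firearm was used or possessed during the offense (+$21,250 flat): $421,560 + $21,250 = $442,810.
Strong family ties in the jurisdiction (−$1,500 flat): $442,810 − $1,500 = $441,310.
$441,310 is within the $825,000 maximum.
$441,310 is at or above the $1,500 minimum.

$441,310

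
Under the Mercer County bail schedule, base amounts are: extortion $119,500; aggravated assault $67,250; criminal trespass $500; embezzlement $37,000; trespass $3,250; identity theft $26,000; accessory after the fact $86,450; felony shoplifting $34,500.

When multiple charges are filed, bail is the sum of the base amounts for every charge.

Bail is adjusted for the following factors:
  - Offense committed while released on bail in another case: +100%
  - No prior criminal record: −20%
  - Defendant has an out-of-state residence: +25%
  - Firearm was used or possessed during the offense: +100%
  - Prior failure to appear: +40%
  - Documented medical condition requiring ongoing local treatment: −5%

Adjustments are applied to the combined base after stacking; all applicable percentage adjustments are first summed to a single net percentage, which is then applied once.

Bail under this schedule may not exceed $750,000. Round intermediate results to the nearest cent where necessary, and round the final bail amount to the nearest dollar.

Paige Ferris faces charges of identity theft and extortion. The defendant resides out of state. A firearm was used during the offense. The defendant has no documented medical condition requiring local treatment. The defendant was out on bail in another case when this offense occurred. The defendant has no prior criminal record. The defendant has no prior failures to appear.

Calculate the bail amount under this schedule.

$443,775

Base amounts from the schedule: identity theft $26,000; extortion $119,500.
Stacking rule: sum of all bases. $26,000 + $119,500 = $145,500.
Net percentage adjustment: +100% −20% +25% +100% = +205%. $145,500 × 3.05 = $443,775.
$443,775 is within the $750,000 maximum.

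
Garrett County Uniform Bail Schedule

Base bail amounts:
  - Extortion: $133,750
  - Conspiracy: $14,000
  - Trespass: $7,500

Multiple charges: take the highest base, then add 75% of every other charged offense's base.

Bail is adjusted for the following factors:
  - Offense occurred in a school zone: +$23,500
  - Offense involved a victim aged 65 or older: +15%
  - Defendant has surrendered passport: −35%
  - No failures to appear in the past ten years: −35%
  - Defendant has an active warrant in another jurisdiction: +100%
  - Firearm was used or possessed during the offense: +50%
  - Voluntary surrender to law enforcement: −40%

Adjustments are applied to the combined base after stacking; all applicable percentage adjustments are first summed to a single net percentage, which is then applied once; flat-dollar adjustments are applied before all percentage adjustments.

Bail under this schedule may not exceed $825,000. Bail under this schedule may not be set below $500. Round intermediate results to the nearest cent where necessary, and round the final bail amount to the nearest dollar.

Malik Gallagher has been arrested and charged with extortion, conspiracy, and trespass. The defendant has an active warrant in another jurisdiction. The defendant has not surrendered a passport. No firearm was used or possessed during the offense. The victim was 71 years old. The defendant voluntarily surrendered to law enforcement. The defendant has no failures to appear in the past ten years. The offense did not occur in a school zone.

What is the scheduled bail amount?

Base amounts from the schedule: extortion $133,750; conspiracy $14,000; trespass $7,500.
Stacking rule: highest base plus 75% of each additional charge. Highest is extortion at $133,750. Additional: $14,000 × 75% = $10,500; $7,500 × 75% = $5,625. Combined base = $133,750 + $16,125 = $149,875.
Net percentage adjustment: +15% −35% +100% −40% = +40%. $149,875 × 1.4 = $209,825.
$209,825 is within the $825,000 maximum.
$209,825 is at or above the $500 minimum.

$209,825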